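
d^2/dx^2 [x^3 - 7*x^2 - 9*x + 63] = 6*x - 14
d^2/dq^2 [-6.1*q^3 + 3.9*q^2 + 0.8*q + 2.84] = 7.8 - 36.6*q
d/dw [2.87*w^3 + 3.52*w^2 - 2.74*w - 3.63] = 8.61*w^2 + 7.04*w - 2.74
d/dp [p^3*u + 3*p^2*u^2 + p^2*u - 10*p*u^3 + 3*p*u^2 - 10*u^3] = u*(3*p^2 + 6*p*u + 2*p - 10*u^2 + 3*u)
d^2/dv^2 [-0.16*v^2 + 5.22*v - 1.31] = -0.320000000000000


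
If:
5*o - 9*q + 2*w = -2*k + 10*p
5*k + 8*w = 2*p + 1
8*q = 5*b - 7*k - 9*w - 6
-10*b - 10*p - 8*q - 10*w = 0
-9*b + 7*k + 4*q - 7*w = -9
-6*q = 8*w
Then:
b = 3067/2436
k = -2/609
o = -12227/6090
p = -1549/1218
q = 155/609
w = -155/812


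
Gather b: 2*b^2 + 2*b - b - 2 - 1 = 2*b^2 + b - 3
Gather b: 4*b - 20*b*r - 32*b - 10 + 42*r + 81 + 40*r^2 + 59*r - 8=b*(-20*r - 28) + 40*r^2 + 101*r + 63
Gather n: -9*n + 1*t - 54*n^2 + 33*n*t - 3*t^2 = -54*n^2 + n*(33*t - 9) - 3*t^2 + t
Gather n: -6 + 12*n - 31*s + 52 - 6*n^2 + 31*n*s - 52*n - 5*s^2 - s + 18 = -6*n^2 + n*(31*s - 40) - 5*s^2 - 32*s + 64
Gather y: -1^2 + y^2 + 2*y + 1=y^2 + 2*y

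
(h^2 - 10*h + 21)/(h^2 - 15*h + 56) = (h - 3)/(h - 8)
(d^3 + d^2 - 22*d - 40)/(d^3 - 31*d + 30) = (d^2 + 6*d + 8)/(d^2 + 5*d - 6)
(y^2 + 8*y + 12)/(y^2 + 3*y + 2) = (y + 6)/(y + 1)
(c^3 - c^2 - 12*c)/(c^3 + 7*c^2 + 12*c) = (c - 4)/(c + 4)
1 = 1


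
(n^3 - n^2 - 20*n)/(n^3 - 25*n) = (n + 4)/(n + 5)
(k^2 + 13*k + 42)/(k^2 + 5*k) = (k^2 + 13*k + 42)/(k*(k + 5))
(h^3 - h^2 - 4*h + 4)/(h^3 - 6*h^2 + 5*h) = (h^2 - 4)/(h*(h - 5))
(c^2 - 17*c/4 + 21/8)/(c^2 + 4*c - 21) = (8*c^2 - 34*c + 21)/(8*(c^2 + 4*c - 21))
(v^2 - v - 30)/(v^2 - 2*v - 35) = (v - 6)/(v - 7)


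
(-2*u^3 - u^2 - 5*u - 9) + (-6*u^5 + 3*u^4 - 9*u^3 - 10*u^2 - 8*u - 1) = -6*u^5 + 3*u^4 - 11*u^3 - 11*u^2 - 13*u - 10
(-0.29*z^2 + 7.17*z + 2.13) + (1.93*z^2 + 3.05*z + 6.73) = 1.64*z^2 + 10.22*z + 8.86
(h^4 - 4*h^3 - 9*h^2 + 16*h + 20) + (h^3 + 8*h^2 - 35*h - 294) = h^4 - 3*h^3 - h^2 - 19*h - 274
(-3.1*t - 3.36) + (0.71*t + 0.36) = -2.39*t - 3.0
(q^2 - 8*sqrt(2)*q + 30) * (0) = 0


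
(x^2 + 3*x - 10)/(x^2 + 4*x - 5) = (x - 2)/(x - 1)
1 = 1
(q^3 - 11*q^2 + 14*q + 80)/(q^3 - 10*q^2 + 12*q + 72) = (q^2 - 13*q + 40)/(q^2 - 12*q + 36)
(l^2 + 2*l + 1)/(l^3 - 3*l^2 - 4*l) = (l + 1)/(l*(l - 4))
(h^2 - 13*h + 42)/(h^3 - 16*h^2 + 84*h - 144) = (h - 7)/(h^2 - 10*h + 24)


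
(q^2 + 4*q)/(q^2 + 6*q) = (q + 4)/(q + 6)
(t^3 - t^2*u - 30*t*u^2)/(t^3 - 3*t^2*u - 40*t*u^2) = (t - 6*u)/(t - 8*u)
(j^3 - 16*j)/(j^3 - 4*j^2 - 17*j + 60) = j*(j - 4)/(j^2 - 8*j + 15)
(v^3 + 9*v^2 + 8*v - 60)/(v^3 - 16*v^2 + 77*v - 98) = (v^2 + 11*v + 30)/(v^2 - 14*v + 49)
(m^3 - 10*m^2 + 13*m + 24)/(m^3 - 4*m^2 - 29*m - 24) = (m - 3)/(m + 3)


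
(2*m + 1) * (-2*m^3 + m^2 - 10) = -4*m^4 + m^2 - 20*m - 10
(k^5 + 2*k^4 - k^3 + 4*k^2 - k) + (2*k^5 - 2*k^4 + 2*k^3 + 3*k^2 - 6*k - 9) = 3*k^5 + k^3 + 7*k^2 - 7*k - 9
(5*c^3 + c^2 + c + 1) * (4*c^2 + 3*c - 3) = 20*c^5 + 19*c^4 - 8*c^3 + 4*c^2 - 3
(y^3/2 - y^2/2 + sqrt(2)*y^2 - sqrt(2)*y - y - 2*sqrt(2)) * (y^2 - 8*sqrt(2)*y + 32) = y^5/2 - 3*sqrt(2)*y^4 - y^4/2 - y^3 + 3*sqrt(2)*y^3 + 38*sqrt(2)*y^2 - 32*sqrt(2)*y - 64*sqrt(2)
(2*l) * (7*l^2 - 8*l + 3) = 14*l^3 - 16*l^2 + 6*l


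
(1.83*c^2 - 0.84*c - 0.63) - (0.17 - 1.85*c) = 1.83*c^2 + 1.01*c - 0.8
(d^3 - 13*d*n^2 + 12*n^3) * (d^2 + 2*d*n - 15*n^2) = d^5 + 2*d^4*n - 28*d^3*n^2 - 14*d^2*n^3 + 219*d*n^4 - 180*n^5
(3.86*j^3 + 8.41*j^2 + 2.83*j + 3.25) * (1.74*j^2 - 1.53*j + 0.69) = 6.7164*j^5 + 8.7276*j^4 - 5.2797*j^3 + 7.128*j^2 - 3.0198*j + 2.2425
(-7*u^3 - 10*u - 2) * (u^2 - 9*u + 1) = -7*u^5 + 63*u^4 - 17*u^3 + 88*u^2 + 8*u - 2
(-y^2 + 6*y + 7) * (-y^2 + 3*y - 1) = y^4 - 9*y^3 + 12*y^2 + 15*y - 7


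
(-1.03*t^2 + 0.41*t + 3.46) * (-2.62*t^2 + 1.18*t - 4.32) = 2.6986*t^4 - 2.2896*t^3 - 4.1318*t^2 + 2.3116*t - 14.9472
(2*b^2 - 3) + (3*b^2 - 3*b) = 5*b^2 - 3*b - 3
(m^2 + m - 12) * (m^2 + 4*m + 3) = m^4 + 5*m^3 - 5*m^2 - 45*m - 36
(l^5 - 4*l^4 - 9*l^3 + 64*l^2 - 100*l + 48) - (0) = l^5 - 4*l^4 - 9*l^3 + 64*l^2 - 100*l + 48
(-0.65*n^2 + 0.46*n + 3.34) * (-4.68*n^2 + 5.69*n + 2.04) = 3.042*n^4 - 5.8513*n^3 - 14.3398*n^2 + 19.943*n + 6.8136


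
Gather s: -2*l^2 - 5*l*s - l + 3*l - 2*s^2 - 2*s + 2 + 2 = -2*l^2 + 2*l - 2*s^2 + s*(-5*l - 2) + 4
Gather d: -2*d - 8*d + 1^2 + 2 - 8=-10*d - 5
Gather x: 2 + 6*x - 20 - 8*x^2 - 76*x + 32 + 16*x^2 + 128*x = 8*x^2 + 58*x + 14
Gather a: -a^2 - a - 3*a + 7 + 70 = -a^2 - 4*a + 77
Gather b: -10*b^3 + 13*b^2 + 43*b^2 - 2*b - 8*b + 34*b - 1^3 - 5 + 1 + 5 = -10*b^3 + 56*b^2 + 24*b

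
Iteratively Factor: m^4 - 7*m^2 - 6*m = (m - 3)*(m^3 + 3*m^2 + 2*m) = (m - 3)*(m + 1)*(m^2 + 2*m) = m*(m - 3)*(m + 1)*(m + 2)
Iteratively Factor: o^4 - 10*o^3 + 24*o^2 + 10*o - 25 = (o + 1)*(o^3 - 11*o^2 + 35*o - 25) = (o - 5)*(o + 1)*(o^2 - 6*o + 5) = (o - 5)*(o - 1)*(o + 1)*(o - 5)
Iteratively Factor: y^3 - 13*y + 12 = (y - 3)*(y^2 + 3*y - 4) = (y - 3)*(y + 4)*(y - 1)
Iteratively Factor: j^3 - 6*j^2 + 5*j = (j - 5)*(j^2 - j) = j*(j - 5)*(j - 1)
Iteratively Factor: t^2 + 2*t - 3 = (t - 1)*(t + 3)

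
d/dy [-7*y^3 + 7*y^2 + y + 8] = -21*y^2 + 14*y + 1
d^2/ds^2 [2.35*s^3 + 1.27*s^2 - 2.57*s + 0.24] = 14.1*s + 2.54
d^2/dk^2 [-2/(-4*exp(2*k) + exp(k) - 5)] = 2*((1 - 16*exp(k))*(4*exp(2*k) - exp(k) + 5) + 2*(8*exp(k) - 1)^2*exp(k))*exp(k)/(4*exp(2*k) - exp(k) + 5)^3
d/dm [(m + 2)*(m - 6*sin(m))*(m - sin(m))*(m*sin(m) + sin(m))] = -(m + 1)*(m + 2)*(m - 6*sin(m))*(cos(m) - 1)*sin(m) - (m + 1)*(m + 2)*(m - sin(m))*(6*cos(m) - 1)*sin(m) + (m + 1)*(m - 6*sin(m))*(m - sin(m))*sin(m) + (m + 2)*(m - 6*sin(m))*(m - sin(m))*(m*cos(m) + sqrt(2)*sin(m + pi/4))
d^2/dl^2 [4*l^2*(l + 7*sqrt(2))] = 24*l + 56*sqrt(2)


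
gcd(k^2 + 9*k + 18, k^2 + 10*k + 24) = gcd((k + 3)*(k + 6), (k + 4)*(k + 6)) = k + 6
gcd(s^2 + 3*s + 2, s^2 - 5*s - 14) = s + 2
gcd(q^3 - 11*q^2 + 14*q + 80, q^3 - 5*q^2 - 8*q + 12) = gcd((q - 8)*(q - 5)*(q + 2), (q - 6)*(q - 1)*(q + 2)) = q + 2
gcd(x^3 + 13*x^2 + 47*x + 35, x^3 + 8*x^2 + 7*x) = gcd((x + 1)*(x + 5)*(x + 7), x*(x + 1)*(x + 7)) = x^2 + 8*x + 7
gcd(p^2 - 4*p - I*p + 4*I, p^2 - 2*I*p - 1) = p - I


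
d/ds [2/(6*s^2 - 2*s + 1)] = 4*(1 - 6*s)/(6*s^2 - 2*s + 1)^2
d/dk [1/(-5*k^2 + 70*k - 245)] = 2*(k - 7)/(5*(k^2 - 14*k + 49)^2)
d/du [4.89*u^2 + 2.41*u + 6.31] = 9.78*u + 2.41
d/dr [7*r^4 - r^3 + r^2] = r*(28*r^2 - 3*r + 2)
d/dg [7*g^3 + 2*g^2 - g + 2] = 21*g^2 + 4*g - 1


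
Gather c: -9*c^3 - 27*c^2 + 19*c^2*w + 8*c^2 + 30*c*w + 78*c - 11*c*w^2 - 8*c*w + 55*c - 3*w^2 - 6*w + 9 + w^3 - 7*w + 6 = -9*c^3 + c^2*(19*w - 19) + c*(-11*w^2 + 22*w + 133) + w^3 - 3*w^2 - 13*w + 15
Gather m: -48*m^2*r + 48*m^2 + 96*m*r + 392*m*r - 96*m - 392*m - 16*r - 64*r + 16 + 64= m^2*(48 - 48*r) + m*(488*r - 488) - 80*r + 80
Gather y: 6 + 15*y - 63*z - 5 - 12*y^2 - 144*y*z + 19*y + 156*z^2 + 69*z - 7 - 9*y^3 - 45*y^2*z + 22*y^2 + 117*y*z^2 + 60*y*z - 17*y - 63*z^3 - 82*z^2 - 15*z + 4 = -9*y^3 + y^2*(10 - 45*z) + y*(117*z^2 - 84*z + 17) - 63*z^3 + 74*z^2 - 9*z - 2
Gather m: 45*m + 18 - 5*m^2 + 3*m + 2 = -5*m^2 + 48*m + 20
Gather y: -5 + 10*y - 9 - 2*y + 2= 8*y - 12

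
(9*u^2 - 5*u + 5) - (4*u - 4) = 9*u^2 - 9*u + 9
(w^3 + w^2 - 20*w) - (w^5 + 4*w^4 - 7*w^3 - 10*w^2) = -w^5 - 4*w^4 + 8*w^3 + 11*w^2 - 20*w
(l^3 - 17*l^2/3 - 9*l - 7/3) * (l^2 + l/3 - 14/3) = l^5 - 16*l^4/3 - 140*l^3/9 + 190*l^2/9 + 371*l/9 + 98/9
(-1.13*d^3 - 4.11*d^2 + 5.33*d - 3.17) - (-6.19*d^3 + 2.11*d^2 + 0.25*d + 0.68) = 5.06*d^3 - 6.22*d^2 + 5.08*d - 3.85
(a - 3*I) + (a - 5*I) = 2*a - 8*I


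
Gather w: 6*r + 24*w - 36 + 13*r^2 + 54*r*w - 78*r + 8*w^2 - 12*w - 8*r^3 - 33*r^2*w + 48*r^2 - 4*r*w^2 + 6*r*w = -8*r^3 + 61*r^2 - 72*r + w^2*(8 - 4*r) + w*(-33*r^2 + 60*r + 12) - 36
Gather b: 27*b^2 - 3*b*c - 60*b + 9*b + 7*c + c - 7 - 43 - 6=27*b^2 + b*(-3*c - 51) + 8*c - 56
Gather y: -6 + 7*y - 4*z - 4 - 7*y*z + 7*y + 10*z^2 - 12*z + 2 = y*(14 - 7*z) + 10*z^2 - 16*z - 8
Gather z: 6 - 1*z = 6 - z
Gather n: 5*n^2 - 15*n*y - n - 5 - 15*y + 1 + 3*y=5*n^2 + n*(-15*y - 1) - 12*y - 4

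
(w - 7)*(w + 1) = w^2 - 6*w - 7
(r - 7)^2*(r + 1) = r^3 - 13*r^2 + 35*r + 49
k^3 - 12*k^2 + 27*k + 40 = (k - 8)*(k - 5)*(k + 1)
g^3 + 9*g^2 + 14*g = g*(g + 2)*(g + 7)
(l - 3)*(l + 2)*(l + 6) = l^3 + 5*l^2 - 12*l - 36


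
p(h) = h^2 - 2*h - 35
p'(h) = 2*h - 2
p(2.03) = -34.94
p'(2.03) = 2.06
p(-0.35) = -34.18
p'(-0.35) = -2.70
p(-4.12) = -9.79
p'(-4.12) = -10.24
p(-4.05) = -10.50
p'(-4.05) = -10.10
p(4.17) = -25.95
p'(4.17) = 6.34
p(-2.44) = -24.17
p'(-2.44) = -6.88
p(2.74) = -32.97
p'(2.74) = 3.48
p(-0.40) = -34.04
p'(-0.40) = -2.80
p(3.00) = -32.00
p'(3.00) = 4.00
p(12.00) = 85.00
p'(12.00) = 22.00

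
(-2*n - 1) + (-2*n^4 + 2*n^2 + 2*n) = -2*n^4 + 2*n^2 - 1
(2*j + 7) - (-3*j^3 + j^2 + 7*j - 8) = 3*j^3 - j^2 - 5*j + 15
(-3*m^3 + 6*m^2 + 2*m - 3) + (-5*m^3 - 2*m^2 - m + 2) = -8*m^3 + 4*m^2 + m - 1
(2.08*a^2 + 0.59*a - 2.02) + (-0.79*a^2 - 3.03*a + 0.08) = 1.29*a^2 - 2.44*a - 1.94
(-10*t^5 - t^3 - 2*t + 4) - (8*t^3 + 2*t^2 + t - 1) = -10*t^5 - 9*t^3 - 2*t^2 - 3*t + 5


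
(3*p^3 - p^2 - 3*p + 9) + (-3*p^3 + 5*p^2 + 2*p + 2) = 4*p^2 - p + 11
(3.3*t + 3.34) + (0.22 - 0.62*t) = 2.68*t + 3.56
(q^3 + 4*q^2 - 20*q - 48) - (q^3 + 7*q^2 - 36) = -3*q^2 - 20*q - 12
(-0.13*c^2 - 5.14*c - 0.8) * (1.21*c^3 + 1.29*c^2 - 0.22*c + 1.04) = -0.1573*c^5 - 6.3871*c^4 - 7.57*c^3 - 0.0364*c^2 - 5.1696*c - 0.832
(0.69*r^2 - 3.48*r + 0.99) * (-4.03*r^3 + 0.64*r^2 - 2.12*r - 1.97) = -2.7807*r^5 + 14.466*r^4 - 7.6797*r^3 + 6.6519*r^2 + 4.7568*r - 1.9503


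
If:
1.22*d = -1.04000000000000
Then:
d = -0.85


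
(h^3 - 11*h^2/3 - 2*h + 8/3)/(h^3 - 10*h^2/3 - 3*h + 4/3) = (3*h - 2)/(3*h - 1)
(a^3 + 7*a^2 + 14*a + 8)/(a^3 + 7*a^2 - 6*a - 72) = (a^2 + 3*a + 2)/(a^2 + 3*a - 18)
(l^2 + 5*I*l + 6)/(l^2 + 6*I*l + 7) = (l + 6*I)/(l + 7*I)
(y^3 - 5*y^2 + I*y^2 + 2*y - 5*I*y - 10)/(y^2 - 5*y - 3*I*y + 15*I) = (y^2 + I*y + 2)/(y - 3*I)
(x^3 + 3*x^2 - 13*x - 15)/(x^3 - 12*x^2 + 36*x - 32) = (x^3 + 3*x^2 - 13*x - 15)/(x^3 - 12*x^2 + 36*x - 32)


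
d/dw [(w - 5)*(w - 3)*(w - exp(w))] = (1 - exp(w))*(w - 5)*(w - 3) + (w - 5)*(w - exp(w)) + (w - 3)*(w - exp(w))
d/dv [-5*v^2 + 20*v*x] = -10*v + 20*x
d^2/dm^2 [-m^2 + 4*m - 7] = -2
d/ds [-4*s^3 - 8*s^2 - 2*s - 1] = -12*s^2 - 16*s - 2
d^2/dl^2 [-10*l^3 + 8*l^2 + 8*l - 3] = 16 - 60*l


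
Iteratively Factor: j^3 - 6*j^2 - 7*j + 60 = (j - 4)*(j^2 - 2*j - 15) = (j - 4)*(j + 3)*(j - 5)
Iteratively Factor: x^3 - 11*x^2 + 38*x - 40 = (x - 5)*(x^2 - 6*x + 8) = (x - 5)*(x - 2)*(x - 4)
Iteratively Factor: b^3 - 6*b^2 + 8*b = (b - 2)*(b^2 - 4*b) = b*(b - 2)*(b - 4)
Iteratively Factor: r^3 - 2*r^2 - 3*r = (r)*(r^2 - 2*r - 3) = r*(r - 3)*(r + 1)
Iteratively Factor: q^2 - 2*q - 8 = (q - 4)*(q + 2)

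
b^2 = b^2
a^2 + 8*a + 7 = (a + 1)*(a + 7)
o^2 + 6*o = o*(o + 6)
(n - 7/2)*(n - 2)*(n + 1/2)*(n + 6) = n^4 + n^3 - 103*n^2/4 + 29*n + 21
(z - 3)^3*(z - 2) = z^4 - 11*z^3 + 45*z^2 - 81*z + 54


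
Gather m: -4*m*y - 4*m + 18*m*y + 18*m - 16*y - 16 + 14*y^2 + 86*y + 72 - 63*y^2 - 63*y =m*(14*y + 14) - 49*y^2 + 7*y + 56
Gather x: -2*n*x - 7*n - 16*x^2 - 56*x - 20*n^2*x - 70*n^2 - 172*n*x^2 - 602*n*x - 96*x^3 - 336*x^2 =-70*n^2 - 7*n - 96*x^3 + x^2*(-172*n - 352) + x*(-20*n^2 - 604*n - 56)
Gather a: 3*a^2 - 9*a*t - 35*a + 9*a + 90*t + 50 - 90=3*a^2 + a*(-9*t - 26) + 90*t - 40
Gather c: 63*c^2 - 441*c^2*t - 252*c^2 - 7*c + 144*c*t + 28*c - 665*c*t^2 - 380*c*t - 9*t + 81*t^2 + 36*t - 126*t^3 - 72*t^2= c^2*(-441*t - 189) + c*(-665*t^2 - 236*t + 21) - 126*t^3 + 9*t^2 + 27*t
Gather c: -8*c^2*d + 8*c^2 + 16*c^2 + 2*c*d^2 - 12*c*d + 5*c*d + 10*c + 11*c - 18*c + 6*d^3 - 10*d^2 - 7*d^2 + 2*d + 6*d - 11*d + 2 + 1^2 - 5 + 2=c^2*(24 - 8*d) + c*(2*d^2 - 7*d + 3) + 6*d^3 - 17*d^2 - 3*d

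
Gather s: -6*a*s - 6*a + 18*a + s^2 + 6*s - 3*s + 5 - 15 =12*a + s^2 + s*(3 - 6*a) - 10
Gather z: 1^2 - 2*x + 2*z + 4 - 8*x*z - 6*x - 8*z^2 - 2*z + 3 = -8*x*z - 8*x - 8*z^2 + 8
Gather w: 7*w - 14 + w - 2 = 8*w - 16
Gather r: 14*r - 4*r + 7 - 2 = 10*r + 5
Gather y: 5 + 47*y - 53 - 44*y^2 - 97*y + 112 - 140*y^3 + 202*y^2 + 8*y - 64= -140*y^3 + 158*y^2 - 42*y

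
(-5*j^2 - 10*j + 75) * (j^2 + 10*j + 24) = -5*j^4 - 60*j^3 - 145*j^2 + 510*j + 1800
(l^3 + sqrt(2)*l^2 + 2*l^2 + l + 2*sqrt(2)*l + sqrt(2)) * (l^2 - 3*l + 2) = l^5 - l^4 + sqrt(2)*l^4 - 3*l^3 - sqrt(2)*l^3 - 3*sqrt(2)*l^2 + l^2 + sqrt(2)*l + 2*l + 2*sqrt(2)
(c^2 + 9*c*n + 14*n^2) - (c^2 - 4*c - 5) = 9*c*n + 4*c + 14*n^2 + 5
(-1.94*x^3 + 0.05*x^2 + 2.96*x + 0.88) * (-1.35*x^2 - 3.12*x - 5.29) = 2.619*x^5 + 5.9853*x^4 + 6.1106*x^3 - 10.6877*x^2 - 18.404*x - 4.6552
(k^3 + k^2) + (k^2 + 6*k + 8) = k^3 + 2*k^2 + 6*k + 8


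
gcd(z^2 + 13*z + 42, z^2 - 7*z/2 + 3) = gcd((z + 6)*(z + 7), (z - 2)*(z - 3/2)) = 1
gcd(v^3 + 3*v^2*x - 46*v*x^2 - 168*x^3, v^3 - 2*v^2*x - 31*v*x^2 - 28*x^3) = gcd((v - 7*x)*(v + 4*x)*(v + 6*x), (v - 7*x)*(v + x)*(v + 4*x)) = -v^2 + 3*v*x + 28*x^2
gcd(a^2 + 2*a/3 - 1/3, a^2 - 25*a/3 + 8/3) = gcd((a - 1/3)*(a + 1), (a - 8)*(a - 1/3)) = a - 1/3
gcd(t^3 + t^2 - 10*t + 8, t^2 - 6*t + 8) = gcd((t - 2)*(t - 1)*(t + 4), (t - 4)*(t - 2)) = t - 2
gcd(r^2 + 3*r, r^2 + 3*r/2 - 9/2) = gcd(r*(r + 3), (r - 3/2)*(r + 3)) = r + 3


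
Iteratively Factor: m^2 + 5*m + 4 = (m + 1)*(m + 4)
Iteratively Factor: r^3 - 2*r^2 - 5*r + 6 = (r - 1)*(r^2 - r - 6) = (r - 1)*(r + 2)*(r - 3)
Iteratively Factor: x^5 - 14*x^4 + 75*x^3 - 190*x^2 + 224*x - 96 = (x - 3)*(x^4 - 11*x^3 + 42*x^2 - 64*x + 32) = (x - 4)*(x - 3)*(x^3 - 7*x^2 + 14*x - 8) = (x - 4)*(x - 3)*(x - 1)*(x^2 - 6*x + 8) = (x - 4)^2*(x - 3)*(x - 1)*(x - 2)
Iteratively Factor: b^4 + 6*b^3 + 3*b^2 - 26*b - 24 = (b + 3)*(b^3 + 3*b^2 - 6*b - 8) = (b + 1)*(b + 3)*(b^2 + 2*b - 8) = (b - 2)*(b + 1)*(b + 3)*(b + 4)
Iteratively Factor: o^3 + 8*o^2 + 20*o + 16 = (o + 2)*(o^2 + 6*o + 8) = (o + 2)^2*(o + 4)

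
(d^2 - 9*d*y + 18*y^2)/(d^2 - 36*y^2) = (d - 3*y)/(d + 6*y)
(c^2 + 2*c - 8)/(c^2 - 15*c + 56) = (c^2 + 2*c - 8)/(c^2 - 15*c + 56)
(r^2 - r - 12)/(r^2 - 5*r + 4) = (r + 3)/(r - 1)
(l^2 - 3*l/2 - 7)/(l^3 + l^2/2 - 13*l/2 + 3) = (2*l^2 - 3*l - 14)/(2*l^3 + l^2 - 13*l + 6)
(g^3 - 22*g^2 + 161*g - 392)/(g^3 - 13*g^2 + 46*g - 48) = (g^2 - 14*g + 49)/(g^2 - 5*g + 6)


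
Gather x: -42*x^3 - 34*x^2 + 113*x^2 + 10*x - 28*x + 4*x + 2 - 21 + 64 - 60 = -42*x^3 + 79*x^2 - 14*x - 15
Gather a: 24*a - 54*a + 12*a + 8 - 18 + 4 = -18*a - 6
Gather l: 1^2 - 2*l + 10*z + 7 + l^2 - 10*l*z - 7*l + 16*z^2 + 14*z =l^2 + l*(-10*z - 9) + 16*z^2 + 24*z + 8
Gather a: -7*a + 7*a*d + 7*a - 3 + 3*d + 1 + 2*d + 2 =7*a*d + 5*d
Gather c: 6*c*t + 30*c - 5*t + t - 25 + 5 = c*(6*t + 30) - 4*t - 20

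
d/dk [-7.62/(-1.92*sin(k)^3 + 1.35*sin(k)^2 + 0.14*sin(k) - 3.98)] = (-43.8912*sin(k)^2 + 20.574*sin(k) + 1.0668)*cos(k)/(1.92*sin(k)^3 - 1.35*sin(k)^2 - 0.14*sin(k) + 3.98)^2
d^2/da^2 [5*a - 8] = 0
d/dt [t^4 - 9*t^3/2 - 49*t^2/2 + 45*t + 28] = 4*t^3 - 27*t^2/2 - 49*t + 45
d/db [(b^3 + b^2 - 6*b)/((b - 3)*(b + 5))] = (b^4 + 4*b^3 - 37*b^2 - 30*b + 90)/(b^4 + 4*b^3 - 26*b^2 - 60*b + 225)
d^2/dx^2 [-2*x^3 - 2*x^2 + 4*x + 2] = -12*x - 4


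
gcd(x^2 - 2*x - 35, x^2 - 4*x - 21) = x - 7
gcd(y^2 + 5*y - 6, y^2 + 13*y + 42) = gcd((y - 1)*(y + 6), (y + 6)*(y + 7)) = y + 6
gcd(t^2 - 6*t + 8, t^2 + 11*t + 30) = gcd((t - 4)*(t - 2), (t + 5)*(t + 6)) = 1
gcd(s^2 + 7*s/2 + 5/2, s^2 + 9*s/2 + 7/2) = s + 1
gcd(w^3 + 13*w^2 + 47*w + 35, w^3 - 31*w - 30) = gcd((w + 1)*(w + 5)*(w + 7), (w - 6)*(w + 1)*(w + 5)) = w^2 + 6*w + 5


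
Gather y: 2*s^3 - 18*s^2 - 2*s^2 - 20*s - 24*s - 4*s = 2*s^3 - 20*s^2 - 48*s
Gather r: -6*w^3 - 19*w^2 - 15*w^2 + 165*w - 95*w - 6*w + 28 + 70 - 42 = -6*w^3 - 34*w^2 + 64*w + 56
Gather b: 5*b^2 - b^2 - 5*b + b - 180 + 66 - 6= 4*b^2 - 4*b - 120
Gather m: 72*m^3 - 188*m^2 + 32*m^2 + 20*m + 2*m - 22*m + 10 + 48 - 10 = 72*m^3 - 156*m^2 + 48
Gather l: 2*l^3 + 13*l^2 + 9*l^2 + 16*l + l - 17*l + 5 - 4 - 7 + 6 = 2*l^3 + 22*l^2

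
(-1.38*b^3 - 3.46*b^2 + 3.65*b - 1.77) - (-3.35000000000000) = -1.38*b^3 - 3.46*b^2 + 3.65*b + 1.58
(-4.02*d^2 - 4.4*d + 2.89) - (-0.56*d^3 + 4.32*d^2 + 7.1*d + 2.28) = 0.56*d^3 - 8.34*d^2 - 11.5*d + 0.61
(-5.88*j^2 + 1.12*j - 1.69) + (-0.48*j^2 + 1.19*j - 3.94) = -6.36*j^2 + 2.31*j - 5.63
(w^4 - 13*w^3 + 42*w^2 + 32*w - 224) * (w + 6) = w^5 - 7*w^4 - 36*w^3 + 284*w^2 - 32*w - 1344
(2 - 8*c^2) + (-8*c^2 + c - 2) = -16*c^2 + c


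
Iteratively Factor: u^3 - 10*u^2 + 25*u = (u - 5)*(u^2 - 5*u) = (u - 5)^2*(u)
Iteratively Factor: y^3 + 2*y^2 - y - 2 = (y - 1)*(y^2 + 3*y + 2) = (y - 1)*(y + 1)*(y + 2)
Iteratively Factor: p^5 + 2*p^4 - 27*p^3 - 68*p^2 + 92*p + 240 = (p + 4)*(p^4 - 2*p^3 - 19*p^2 + 8*p + 60) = (p + 2)*(p + 4)*(p^3 - 4*p^2 - 11*p + 30) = (p - 5)*(p + 2)*(p + 4)*(p^2 + p - 6) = (p - 5)*(p + 2)*(p + 3)*(p + 4)*(p - 2)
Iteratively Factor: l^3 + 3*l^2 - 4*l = (l - 1)*(l^2 + 4*l) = l*(l - 1)*(l + 4)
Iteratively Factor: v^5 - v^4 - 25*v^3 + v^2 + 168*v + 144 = (v - 4)*(v^4 + 3*v^3 - 13*v^2 - 51*v - 36) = (v - 4)*(v + 3)*(v^3 - 13*v - 12) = (v - 4)*(v + 1)*(v + 3)*(v^2 - v - 12) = (v - 4)^2*(v + 1)*(v + 3)*(v + 3)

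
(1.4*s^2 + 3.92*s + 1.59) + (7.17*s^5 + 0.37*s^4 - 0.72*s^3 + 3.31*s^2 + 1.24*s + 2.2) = 7.17*s^5 + 0.37*s^4 - 0.72*s^3 + 4.71*s^2 + 5.16*s + 3.79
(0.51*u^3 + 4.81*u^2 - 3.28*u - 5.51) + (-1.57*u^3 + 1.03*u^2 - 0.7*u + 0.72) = -1.06*u^3 + 5.84*u^2 - 3.98*u - 4.79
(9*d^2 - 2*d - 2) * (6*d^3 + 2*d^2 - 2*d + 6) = 54*d^5 + 6*d^4 - 34*d^3 + 54*d^2 - 8*d - 12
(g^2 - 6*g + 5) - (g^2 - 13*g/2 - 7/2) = g/2 + 17/2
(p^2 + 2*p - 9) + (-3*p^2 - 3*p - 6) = -2*p^2 - p - 15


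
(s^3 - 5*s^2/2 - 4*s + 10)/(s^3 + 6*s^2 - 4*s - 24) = (s - 5/2)/(s + 6)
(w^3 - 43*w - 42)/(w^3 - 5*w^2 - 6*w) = (w^2 - w - 42)/(w*(w - 6))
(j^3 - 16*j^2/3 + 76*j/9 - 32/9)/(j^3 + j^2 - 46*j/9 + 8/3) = (3*j^2 - 14*j + 16)/(3*j^2 + 5*j - 12)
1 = 1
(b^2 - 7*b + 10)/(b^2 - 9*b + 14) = (b - 5)/(b - 7)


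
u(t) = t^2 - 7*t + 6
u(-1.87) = 22.59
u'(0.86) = -5.28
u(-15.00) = 336.00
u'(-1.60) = -10.20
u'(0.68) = -5.64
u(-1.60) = 19.76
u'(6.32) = 5.64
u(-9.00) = 150.00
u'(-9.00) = -25.00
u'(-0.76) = -8.52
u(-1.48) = 18.55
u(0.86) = 0.72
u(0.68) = 1.70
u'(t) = 2*t - 7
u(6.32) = 1.70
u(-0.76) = 11.90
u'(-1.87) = -10.74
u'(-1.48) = -9.96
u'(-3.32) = -13.64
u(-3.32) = 40.26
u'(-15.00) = -37.00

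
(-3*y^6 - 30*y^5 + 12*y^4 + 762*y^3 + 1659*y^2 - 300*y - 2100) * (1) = -3*y^6 - 30*y^5 + 12*y^4 + 762*y^3 + 1659*y^2 - 300*y - 2100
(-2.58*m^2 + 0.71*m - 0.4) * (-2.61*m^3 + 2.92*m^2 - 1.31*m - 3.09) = 6.7338*m^5 - 9.3867*m^4 + 6.497*m^3 + 5.8741*m^2 - 1.6699*m + 1.236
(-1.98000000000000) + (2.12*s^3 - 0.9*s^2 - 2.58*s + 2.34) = 2.12*s^3 - 0.9*s^2 - 2.58*s + 0.36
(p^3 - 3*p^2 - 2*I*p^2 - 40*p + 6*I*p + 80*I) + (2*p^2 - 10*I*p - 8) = p^3 - p^2 - 2*I*p^2 - 40*p - 4*I*p - 8 + 80*I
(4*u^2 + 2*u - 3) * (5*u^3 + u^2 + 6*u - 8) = 20*u^5 + 14*u^4 + 11*u^3 - 23*u^2 - 34*u + 24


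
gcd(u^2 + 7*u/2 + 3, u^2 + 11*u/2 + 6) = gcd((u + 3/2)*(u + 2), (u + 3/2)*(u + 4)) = u + 3/2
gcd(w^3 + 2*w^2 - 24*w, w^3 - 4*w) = w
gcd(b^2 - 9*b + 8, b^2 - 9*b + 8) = b^2 - 9*b + 8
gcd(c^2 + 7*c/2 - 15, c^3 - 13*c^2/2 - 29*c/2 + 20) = 1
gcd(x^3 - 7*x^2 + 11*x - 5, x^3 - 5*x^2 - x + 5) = x^2 - 6*x + 5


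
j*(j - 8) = j^2 - 8*j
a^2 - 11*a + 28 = (a - 7)*(a - 4)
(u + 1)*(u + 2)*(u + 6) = u^3 + 9*u^2 + 20*u + 12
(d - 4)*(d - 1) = d^2 - 5*d + 4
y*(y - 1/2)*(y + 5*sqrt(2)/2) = y^3 - y^2/2 + 5*sqrt(2)*y^2/2 - 5*sqrt(2)*y/4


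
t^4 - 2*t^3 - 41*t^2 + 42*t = t*(t - 7)*(t - 1)*(t + 6)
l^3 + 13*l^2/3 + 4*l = l*(l + 4/3)*(l + 3)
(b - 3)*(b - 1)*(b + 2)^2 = b^4 - 9*b^2 - 4*b + 12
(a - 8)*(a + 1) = a^2 - 7*a - 8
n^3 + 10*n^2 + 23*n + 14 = (n + 1)*(n + 2)*(n + 7)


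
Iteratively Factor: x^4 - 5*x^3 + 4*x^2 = (x)*(x^3 - 5*x^2 + 4*x) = x*(x - 1)*(x^2 - 4*x) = x*(x - 4)*(x - 1)*(x)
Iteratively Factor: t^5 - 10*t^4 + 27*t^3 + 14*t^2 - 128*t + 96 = (t - 4)*(t^4 - 6*t^3 + 3*t^2 + 26*t - 24) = (t - 4)*(t - 1)*(t^3 - 5*t^2 - 2*t + 24) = (t - 4)*(t - 3)*(t - 1)*(t^2 - 2*t - 8) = (t - 4)^2*(t - 3)*(t - 1)*(t + 2)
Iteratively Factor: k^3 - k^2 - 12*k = (k + 3)*(k^2 - 4*k) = (k - 4)*(k + 3)*(k)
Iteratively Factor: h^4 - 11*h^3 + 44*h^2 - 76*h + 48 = (h - 2)*(h^3 - 9*h^2 + 26*h - 24) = (h - 2)^2*(h^2 - 7*h + 12) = (h - 3)*(h - 2)^2*(h - 4)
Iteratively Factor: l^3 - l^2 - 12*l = (l)*(l^2 - l - 12) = l*(l - 4)*(l + 3)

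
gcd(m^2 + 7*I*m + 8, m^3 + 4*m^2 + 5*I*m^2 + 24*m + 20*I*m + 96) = m + 8*I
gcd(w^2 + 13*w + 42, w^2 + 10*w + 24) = w + 6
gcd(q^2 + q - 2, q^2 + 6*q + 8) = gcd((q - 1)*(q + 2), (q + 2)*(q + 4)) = q + 2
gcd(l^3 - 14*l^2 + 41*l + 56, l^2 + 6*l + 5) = l + 1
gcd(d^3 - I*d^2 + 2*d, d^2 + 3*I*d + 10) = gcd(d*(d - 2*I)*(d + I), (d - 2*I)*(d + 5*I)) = d - 2*I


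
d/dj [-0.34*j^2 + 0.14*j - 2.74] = 0.14 - 0.68*j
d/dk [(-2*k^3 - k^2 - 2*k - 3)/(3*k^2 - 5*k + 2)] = (-6*k^4 + 20*k^3 - k^2 + 14*k - 19)/(9*k^4 - 30*k^3 + 37*k^2 - 20*k + 4)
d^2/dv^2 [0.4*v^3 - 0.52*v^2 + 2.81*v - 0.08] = 2.4*v - 1.04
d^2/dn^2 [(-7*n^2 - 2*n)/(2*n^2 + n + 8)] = 12*(n^3 + 56*n^2 + 16*n - 72)/(8*n^6 + 12*n^5 + 102*n^4 + 97*n^3 + 408*n^2 + 192*n + 512)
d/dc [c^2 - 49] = 2*c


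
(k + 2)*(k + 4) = k^2 + 6*k + 8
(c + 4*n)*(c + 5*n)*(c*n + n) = c^3*n + 9*c^2*n^2 + c^2*n + 20*c*n^3 + 9*c*n^2 + 20*n^3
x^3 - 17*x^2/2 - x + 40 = (x - 8)*(x - 5/2)*(x + 2)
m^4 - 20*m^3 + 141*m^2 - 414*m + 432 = (m - 8)*(m - 6)*(m - 3)^2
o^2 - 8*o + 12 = (o - 6)*(o - 2)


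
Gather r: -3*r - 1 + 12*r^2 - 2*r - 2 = 12*r^2 - 5*r - 3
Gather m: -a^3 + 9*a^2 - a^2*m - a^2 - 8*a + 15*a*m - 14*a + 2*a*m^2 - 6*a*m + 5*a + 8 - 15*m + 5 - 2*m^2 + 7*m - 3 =-a^3 + 8*a^2 - 17*a + m^2*(2*a - 2) + m*(-a^2 + 9*a - 8) + 10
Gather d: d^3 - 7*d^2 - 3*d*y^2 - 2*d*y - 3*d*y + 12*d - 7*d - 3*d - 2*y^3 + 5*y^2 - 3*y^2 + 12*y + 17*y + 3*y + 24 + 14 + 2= d^3 - 7*d^2 + d*(-3*y^2 - 5*y + 2) - 2*y^3 + 2*y^2 + 32*y + 40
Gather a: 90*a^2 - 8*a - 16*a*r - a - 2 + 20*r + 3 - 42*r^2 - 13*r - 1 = 90*a^2 + a*(-16*r - 9) - 42*r^2 + 7*r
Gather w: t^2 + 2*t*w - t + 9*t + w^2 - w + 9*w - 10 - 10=t^2 + 8*t + w^2 + w*(2*t + 8) - 20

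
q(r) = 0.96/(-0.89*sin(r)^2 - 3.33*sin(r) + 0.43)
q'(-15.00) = -0.32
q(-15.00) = 0.43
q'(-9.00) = -0.83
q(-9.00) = 0.58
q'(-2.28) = -0.21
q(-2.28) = 0.39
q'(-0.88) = 0.20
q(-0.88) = 0.39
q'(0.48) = 2.10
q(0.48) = -0.74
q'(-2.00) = -0.09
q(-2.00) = 0.35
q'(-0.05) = 8.80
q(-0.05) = 1.62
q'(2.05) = -0.21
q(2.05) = -0.30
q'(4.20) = -0.12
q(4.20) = 0.36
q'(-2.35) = -0.25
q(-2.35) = 0.41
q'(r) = 0.96*(1.78*sin(r)*cos(r) + 3.33*cos(r))/(-0.89*sin(r)^2 - 3.33*sin(r) + 0.43)^2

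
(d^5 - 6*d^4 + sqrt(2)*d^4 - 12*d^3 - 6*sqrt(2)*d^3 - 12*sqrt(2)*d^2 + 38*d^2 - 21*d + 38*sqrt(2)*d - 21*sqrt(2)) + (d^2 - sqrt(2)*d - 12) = d^5 - 6*d^4 + sqrt(2)*d^4 - 12*d^3 - 6*sqrt(2)*d^3 - 12*sqrt(2)*d^2 + 39*d^2 - 21*d + 37*sqrt(2)*d - 21*sqrt(2) - 12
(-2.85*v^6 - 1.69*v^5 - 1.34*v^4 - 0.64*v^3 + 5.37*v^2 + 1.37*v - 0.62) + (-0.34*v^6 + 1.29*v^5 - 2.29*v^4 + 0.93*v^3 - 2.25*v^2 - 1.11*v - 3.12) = -3.19*v^6 - 0.4*v^5 - 3.63*v^4 + 0.29*v^3 + 3.12*v^2 + 0.26*v - 3.74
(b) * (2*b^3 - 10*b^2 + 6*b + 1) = 2*b^4 - 10*b^3 + 6*b^2 + b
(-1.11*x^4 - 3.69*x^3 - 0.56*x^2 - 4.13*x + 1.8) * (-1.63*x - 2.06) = 1.8093*x^5 + 8.3013*x^4 + 8.5142*x^3 + 7.8855*x^2 + 5.5738*x - 3.708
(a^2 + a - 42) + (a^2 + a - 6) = 2*a^2 + 2*a - 48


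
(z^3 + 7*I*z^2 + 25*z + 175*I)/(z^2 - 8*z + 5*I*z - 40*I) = (z^2 + 2*I*z + 35)/(z - 8)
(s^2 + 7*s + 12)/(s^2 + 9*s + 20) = (s + 3)/(s + 5)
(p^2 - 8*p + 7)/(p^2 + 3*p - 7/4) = 4*(p^2 - 8*p + 7)/(4*p^2 + 12*p - 7)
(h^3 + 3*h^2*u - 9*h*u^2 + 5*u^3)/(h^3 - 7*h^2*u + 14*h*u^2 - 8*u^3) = (h^2 + 4*h*u - 5*u^2)/(h^2 - 6*h*u + 8*u^2)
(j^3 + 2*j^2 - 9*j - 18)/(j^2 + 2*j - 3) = (j^2 - j - 6)/(j - 1)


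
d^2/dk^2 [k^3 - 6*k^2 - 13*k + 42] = 6*k - 12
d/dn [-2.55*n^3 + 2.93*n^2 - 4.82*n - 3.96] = -7.65*n^2 + 5.86*n - 4.82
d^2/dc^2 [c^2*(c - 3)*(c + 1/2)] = 12*c^2 - 15*c - 3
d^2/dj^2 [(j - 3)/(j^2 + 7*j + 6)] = 2*((j - 3)*(2*j + 7)^2 - (3*j + 4)*(j^2 + 7*j + 6))/(j^2 + 7*j + 6)^3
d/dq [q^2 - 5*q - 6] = 2*q - 5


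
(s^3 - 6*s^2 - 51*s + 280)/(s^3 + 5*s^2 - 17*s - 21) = (s^2 - 13*s + 40)/(s^2 - 2*s - 3)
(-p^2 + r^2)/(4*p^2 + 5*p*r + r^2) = (-p + r)/(4*p + r)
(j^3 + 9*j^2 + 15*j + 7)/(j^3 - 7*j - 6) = (j^2 + 8*j + 7)/(j^2 - j - 6)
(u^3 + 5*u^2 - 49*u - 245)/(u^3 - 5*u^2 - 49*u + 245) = (u + 5)/(u - 5)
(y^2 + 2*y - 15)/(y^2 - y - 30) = (y - 3)/(y - 6)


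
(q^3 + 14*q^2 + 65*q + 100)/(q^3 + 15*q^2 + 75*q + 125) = (q + 4)/(q + 5)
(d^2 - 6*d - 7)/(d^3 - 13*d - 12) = (d - 7)/(d^2 - d - 12)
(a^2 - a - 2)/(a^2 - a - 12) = (-a^2 + a + 2)/(-a^2 + a + 12)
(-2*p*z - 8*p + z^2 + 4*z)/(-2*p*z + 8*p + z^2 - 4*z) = (z + 4)/(z - 4)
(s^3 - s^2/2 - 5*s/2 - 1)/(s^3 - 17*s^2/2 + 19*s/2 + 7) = (s + 1)/(s - 7)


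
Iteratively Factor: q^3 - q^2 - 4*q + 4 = (q - 1)*(q^2 - 4) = (q - 1)*(q + 2)*(q - 2)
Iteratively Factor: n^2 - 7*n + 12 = (n - 3)*(n - 4)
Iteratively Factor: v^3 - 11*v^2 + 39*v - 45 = (v - 5)*(v^2 - 6*v + 9) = (v - 5)*(v - 3)*(v - 3)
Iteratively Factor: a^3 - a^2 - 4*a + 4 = (a - 2)*(a^2 + a - 2) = (a - 2)*(a - 1)*(a + 2)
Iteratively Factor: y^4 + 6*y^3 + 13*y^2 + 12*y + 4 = (y + 2)*(y^3 + 4*y^2 + 5*y + 2) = (y + 1)*(y + 2)*(y^2 + 3*y + 2) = (y + 1)*(y + 2)^2*(y + 1)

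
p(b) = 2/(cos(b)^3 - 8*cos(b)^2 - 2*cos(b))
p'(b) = 2*(3*sin(b)*cos(b)^2 - 16*sin(b)*cos(b) - 2*sin(b))/(cos(b)^3 - 8*cos(b)^2 - 2*cos(b))^2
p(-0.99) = -0.60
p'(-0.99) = 1.48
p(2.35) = -0.69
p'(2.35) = 1.82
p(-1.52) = -16.39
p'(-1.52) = 376.12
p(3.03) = -0.29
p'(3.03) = 0.08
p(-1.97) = -4.08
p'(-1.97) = -35.86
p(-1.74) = 19.02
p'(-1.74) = -138.96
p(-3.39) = -0.31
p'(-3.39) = 0.19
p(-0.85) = -0.44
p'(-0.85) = 0.83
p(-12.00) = -0.29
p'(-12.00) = -0.31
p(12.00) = -0.29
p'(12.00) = 0.31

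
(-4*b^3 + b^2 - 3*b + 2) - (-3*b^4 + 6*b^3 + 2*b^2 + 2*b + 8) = 3*b^4 - 10*b^3 - b^2 - 5*b - 6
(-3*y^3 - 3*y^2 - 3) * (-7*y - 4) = 21*y^4 + 33*y^3 + 12*y^2 + 21*y + 12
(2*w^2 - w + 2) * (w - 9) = 2*w^3 - 19*w^2 + 11*w - 18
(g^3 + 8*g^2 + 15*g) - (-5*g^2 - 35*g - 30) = g^3 + 13*g^2 + 50*g + 30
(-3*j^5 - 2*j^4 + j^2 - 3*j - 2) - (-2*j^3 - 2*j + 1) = -3*j^5 - 2*j^4 + 2*j^3 + j^2 - j - 3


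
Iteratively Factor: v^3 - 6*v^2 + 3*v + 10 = (v - 2)*(v^2 - 4*v - 5) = (v - 5)*(v - 2)*(v + 1)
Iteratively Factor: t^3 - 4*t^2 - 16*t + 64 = (t + 4)*(t^2 - 8*t + 16) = (t - 4)*(t + 4)*(t - 4)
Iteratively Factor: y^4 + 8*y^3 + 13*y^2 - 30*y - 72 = (y + 3)*(y^3 + 5*y^2 - 2*y - 24) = (y + 3)^2*(y^2 + 2*y - 8) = (y - 2)*(y + 3)^2*(y + 4)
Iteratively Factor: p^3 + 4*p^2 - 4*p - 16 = (p + 4)*(p^2 - 4) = (p - 2)*(p + 4)*(p + 2)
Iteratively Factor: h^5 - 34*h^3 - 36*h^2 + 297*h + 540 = (h + 3)*(h^4 - 3*h^3 - 25*h^2 + 39*h + 180) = (h - 4)*(h + 3)*(h^3 + h^2 - 21*h - 45) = (h - 5)*(h - 4)*(h + 3)*(h^2 + 6*h + 9) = (h - 5)*(h - 4)*(h + 3)^2*(h + 3)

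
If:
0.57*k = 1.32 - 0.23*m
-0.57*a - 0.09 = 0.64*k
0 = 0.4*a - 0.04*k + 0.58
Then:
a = -1.34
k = 1.06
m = 3.12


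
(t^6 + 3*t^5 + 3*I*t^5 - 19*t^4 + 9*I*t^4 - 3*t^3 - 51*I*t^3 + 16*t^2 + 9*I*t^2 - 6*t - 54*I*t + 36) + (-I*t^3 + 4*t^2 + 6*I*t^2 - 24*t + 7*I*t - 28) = t^6 + 3*t^5 + 3*I*t^5 - 19*t^4 + 9*I*t^4 - 3*t^3 - 52*I*t^3 + 20*t^2 + 15*I*t^2 - 30*t - 47*I*t + 8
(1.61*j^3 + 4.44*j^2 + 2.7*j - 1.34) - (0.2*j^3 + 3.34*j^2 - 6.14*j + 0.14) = 1.41*j^3 + 1.1*j^2 + 8.84*j - 1.48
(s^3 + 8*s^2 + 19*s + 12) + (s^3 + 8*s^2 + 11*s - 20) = 2*s^3 + 16*s^2 + 30*s - 8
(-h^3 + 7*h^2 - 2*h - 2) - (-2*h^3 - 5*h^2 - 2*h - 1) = h^3 + 12*h^2 - 1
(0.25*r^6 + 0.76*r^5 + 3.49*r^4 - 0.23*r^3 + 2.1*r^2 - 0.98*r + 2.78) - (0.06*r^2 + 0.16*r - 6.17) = 0.25*r^6 + 0.76*r^5 + 3.49*r^4 - 0.23*r^3 + 2.04*r^2 - 1.14*r + 8.95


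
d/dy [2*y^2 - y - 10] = 4*y - 1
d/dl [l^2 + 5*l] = 2*l + 5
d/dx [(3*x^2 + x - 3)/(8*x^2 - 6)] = (-4*x^2 + 6*x - 3)/(2*(16*x^4 - 24*x^2 + 9))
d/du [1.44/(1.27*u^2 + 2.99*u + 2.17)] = (-3.6576*u - 4.3056)/(1.27*u^2 + 2.99*u + 2.17)^2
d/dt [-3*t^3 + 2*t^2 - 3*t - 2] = -9*t^2 + 4*t - 3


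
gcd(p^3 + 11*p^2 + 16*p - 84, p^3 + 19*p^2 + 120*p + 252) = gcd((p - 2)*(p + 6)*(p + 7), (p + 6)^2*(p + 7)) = p^2 + 13*p + 42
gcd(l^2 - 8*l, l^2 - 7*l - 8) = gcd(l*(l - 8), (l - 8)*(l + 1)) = l - 8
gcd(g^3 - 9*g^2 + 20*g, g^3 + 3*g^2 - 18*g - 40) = g - 4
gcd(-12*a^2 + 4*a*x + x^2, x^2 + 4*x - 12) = 1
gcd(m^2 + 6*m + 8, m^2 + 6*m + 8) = m^2 + 6*m + 8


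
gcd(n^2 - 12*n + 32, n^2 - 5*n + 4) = n - 4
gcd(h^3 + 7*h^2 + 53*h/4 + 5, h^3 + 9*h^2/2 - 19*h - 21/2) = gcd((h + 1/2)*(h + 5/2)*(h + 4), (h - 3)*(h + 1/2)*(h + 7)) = h + 1/2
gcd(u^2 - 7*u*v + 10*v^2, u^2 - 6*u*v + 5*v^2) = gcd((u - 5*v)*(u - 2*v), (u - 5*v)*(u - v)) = u - 5*v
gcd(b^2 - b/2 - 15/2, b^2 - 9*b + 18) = b - 3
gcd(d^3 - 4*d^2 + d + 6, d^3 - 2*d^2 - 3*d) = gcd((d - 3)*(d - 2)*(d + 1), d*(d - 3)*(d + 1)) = d^2 - 2*d - 3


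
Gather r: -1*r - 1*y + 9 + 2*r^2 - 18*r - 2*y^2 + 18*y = 2*r^2 - 19*r - 2*y^2 + 17*y + 9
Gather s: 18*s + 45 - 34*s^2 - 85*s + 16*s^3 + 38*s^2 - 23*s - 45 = 16*s^3 + 4*s^2 - 90*s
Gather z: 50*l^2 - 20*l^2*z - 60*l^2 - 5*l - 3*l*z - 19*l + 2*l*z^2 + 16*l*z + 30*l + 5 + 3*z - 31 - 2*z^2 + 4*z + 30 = -10*l^2 + 6*l + z^2*(2*l - 2) + z*(-20*l^2 + 13*l + 7) + 4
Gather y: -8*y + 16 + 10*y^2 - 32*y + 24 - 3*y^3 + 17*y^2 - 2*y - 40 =-3*y^3 + 27*y^2 - 42*y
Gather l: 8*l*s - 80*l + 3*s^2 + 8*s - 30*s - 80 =l*(8*s - 80) + 3*s^2 - 22*s - 80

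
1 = 1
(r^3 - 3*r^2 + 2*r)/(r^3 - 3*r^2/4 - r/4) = 4*(r - 2)/(4*r + 1)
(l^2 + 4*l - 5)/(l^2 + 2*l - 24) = (l^2 + 4*l - 5)/(l^2 + 2*l - 24)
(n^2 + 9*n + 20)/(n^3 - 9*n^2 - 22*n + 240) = (n + 4)/(n^2 - 14*n + 48)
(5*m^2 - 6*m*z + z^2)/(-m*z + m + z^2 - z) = (-5*m + z)/(z - 1)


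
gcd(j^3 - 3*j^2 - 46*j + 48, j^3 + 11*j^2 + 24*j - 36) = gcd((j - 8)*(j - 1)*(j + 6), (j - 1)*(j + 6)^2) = j^2 + 5*j - 6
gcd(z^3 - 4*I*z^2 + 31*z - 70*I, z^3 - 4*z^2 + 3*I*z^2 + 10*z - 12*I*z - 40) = z^2 + 3*I*z + 10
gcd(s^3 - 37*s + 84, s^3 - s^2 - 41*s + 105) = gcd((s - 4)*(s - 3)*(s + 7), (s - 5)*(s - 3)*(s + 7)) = s^2 + 4*s - 21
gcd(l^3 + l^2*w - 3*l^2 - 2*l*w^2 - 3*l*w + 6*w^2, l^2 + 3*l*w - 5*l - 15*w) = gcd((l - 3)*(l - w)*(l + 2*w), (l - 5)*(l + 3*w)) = 1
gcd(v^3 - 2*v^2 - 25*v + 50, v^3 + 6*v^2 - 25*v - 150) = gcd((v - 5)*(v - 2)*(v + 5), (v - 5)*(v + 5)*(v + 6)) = v^2 - 25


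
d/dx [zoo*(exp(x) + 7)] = zoo*exp(x)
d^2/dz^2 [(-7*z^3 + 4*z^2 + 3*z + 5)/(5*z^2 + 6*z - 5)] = 2*(-472*z^3 + 1305*z^2 + 150*z + 495)/(125*z^6 + 450*z^5 + 165*z^4 - 684*z^3 - 165*z^2 + 450*z - 125)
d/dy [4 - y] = -1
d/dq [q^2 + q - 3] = 2*q + 1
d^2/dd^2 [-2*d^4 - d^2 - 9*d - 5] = -24*d^2 - 2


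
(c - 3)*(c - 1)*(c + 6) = c^3 + 2*c^2 - 21*c + 18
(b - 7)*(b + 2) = b^2 - 5*b - 14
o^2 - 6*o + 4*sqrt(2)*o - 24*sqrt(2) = (o - 6)*(o + 4*sqrt(2))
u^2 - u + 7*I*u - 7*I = (u - 1)*(u + 7*I)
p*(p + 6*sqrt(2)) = p^2 + 6*sqrt(2)*p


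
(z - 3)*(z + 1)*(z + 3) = z^3 + z^2 - 9*z - 9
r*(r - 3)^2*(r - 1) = r^4 - 7*r^3 + 15*r^2 - 9*r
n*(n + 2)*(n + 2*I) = n^3 + 2*n^2 + 2*I*n^2 + 4*I*n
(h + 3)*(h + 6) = h^2 + 9*h + 18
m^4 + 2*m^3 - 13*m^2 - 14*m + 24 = (m - 3)*(m - 1)*(m + 2)*(m + 4)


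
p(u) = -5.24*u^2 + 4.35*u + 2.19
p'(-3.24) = 38.31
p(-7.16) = -297.59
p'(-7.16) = 79.39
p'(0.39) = 0.26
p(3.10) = -34.68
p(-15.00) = -1242.06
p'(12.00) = -121.41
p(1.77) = -6.53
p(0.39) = 3.09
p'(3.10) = -28.14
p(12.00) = -700.17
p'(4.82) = -46.16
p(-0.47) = -1.01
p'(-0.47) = 9.28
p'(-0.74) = 12.11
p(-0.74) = -3.90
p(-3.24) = -66.91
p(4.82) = -98.58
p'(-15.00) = 161.55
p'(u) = 4.35 - 10.48*u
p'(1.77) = -14.20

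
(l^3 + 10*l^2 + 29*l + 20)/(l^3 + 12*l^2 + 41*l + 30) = (l + 4)/(l + 6)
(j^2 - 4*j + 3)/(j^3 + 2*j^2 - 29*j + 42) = (j - 1)/(j^2 + 5*j - 14)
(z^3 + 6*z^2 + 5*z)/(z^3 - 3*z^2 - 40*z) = (z + 1)/(z - 8)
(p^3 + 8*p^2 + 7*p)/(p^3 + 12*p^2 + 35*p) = (p + 1)/(p + 5)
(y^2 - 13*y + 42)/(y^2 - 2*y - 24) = (y - 7)/(y + 4)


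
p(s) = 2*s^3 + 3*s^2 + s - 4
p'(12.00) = 937.00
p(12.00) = 3896.00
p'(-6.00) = 181.00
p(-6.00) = -334.00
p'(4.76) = 165.51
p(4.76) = 284.43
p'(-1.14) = 1.96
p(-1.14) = -4.20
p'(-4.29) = 85.68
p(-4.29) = -110.98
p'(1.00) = 13.00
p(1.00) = 2.00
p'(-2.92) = 34.64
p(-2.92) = -31.13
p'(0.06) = 1.38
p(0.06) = -3.93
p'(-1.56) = 6.24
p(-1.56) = -5.85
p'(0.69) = 8.00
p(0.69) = -1.22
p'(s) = 6*s^2 + 6*s + 1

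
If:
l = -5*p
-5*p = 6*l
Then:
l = 0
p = 0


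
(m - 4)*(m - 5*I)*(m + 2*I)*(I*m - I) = I*m^4 + 3*m^3 - 5*I*m^3 - 15*m^2 + 14*I*m^2 + 12*m - 50*I*m + 40*I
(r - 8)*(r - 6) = r^2 - 14*r + 48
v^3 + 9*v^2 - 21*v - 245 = (v - 5)*(v + 7)^2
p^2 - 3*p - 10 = (p - 5)*(p + 2)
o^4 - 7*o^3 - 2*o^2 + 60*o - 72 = (o - 6)*(o - 2)^2*(o + 3)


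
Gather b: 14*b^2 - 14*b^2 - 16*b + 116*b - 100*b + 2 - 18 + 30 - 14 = 0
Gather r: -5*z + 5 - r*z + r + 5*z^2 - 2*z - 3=r*(1 - z) + 5*z^2 - 7*z + 2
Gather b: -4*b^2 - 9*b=-4*b^2 - 9*b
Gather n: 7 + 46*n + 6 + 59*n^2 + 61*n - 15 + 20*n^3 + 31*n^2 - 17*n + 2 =20*n^3 + 90*n^2 + 90*n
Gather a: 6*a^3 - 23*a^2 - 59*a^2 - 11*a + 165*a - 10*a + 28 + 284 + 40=6*a^3 - 82*a^2 + 144*a + 352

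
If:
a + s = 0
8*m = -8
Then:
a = -s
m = -1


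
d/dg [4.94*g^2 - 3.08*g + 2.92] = 9.88*g - 3.08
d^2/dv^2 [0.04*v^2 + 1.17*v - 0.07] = 0.0800000000000000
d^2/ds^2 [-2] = 0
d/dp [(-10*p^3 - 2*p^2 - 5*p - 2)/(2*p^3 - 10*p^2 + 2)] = (52*p^4 + 10*p^3 - 49*p^2 - 24*p - 5)/(2*(p^6 - 10*p^5 + 25*p^4 + 2*p^3 - 10*p^2 + 1))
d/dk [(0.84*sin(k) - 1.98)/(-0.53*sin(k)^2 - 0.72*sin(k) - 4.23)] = (0.4452*sin(k)^2 - 2.0988*sin(k) - 4.9788)*cos(k)/(0.2809*sin(k)^4 + 0.7632*sin(k)^3 + 5.0022*sin(k)^2 + 6.0912*sin(k) + 17.8929)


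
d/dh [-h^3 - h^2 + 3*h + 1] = -3*h^2 - 2*h + 3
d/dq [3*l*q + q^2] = 3*l + 2*q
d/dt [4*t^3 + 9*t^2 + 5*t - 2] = 12*t^2 + 18*t + 5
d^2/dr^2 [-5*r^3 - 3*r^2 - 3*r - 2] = -30*r - 6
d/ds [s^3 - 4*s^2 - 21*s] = 3*s^2 - 8*s - 21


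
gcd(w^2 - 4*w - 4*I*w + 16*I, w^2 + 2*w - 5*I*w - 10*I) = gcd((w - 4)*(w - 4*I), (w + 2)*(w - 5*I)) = 1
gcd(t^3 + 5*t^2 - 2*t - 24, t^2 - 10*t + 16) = t - 2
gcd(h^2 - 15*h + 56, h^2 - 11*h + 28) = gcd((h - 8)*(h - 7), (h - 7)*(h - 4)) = h - 7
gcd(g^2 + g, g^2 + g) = g^2 + g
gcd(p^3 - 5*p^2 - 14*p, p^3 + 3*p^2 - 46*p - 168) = p - 7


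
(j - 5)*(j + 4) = j^2 - j - 20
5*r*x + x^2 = x*(5*r + x)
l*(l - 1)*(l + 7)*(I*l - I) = I*l^4 + 5*I*l^3 - 13*I*l^2 + 7*I*l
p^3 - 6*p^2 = p^2*(p - 6)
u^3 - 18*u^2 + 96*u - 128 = (u - 8)^2*(u - 2)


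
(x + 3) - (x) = 3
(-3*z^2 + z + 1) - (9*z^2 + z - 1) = 2 - 12*z^2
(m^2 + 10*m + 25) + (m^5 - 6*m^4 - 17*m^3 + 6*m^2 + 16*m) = m^5 - 6*m^4 - 17*m^3 + 7*m^2 + 26*m + 25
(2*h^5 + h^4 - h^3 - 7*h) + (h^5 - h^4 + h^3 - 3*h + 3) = 3*h^5 - 10*h + 3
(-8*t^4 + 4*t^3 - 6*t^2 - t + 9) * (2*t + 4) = -16*t^5 - 24*t^4 + 4*t^3 - 26*t^2 + 14*t + 36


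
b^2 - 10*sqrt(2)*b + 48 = (b - 6*sqrt(2))*(b - 4*sqrt(2))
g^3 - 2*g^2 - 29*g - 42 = (g - 7)*(g + 2)*(g + 3)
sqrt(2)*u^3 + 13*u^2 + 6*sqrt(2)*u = u*(u + 6*sqrt(2))*(sqrt(2)*u + 1)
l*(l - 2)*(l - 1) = l^3 - 3*l^2 + 2*l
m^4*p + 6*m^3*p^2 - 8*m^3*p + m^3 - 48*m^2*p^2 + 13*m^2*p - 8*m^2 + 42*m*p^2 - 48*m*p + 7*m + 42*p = (m - 7)*(m - 1)*(m + 6*p)*(m*p + 1)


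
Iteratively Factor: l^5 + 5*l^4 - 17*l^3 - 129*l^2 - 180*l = (l - 5)*(l^4 + 10*l^3 + 33*l^2 + 36*l) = (l - 5)*(l + 3)*(l^3 + 7*l^2 + 12*l) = (l - 5)*(l + 3)^2*(l^2 + 4*l) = l*(l - 5)*(l + 3)^2*(l + 4)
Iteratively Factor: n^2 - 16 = (n + 4)*(n - 4)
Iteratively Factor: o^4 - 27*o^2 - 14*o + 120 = (o + 3)*(o^3 - 3*o^2 - 18*o + 40) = (o - 2)*(o + 3)*(o^2 - o - 20) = (o - 5)*(o - 2)*(o + 3)*(o + 4)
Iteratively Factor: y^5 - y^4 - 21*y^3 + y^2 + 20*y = (y + 4)*(y^4 - 5*y^3 - y^2 + 5*y) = y*(y + 4)*(y^3 - 5*y^2 - y + 5) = y*(y + 1)*(y + 4)*(y^2 - 6*y + 5) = y*(y - 5)*(y + 1)*(y + 4)*(y - 1)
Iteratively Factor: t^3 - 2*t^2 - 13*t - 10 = (t + 1)*(t^2 - 3*t - 10) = (t + 1)*(t + 2)*(t - 5)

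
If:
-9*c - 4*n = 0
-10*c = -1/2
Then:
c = 1/20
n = -9/80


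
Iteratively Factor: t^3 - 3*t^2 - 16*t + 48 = (t - 4)*(t^2 + t - 12) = (t - 4)*(t - 3)*(t + 4)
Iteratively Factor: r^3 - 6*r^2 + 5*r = (r - 5)*(r^2 - r) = (r - 5)*(r - 1)*(r)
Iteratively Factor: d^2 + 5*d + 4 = (d + 4)*(d + 1)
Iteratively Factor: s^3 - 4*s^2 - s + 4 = (s - 4)*(s^2 - 1) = (s - 4)*(s + 1)*(s - 1)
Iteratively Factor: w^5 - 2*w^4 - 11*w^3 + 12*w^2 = (w)*(w^4 - 2*w^3 - 11*w^2 + 12*w) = w*(w - 4)*(w^3 + 2*w^2 - 3*w) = w*(w - 4)*(w + 3)*(w^2 - w) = w^2*(w - 4)*(w + 3)*(w - 1)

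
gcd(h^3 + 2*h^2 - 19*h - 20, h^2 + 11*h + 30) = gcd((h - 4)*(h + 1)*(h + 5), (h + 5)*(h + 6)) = h + 5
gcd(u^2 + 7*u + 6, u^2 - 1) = u + 1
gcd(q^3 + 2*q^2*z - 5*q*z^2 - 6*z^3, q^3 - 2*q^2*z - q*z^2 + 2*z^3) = -q^2 + q*z + 2*z^2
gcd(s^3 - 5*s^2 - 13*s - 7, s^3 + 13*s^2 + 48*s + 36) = s + 1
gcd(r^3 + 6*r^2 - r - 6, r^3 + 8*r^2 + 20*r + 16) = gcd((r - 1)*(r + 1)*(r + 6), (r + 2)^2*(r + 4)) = 1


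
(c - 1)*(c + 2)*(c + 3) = c^3 + 4*c^2 + c - 6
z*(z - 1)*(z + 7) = z^3 + 6*z^2 - 7*z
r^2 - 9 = (r - 3)*(r + 3)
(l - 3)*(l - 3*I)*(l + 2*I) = l^3 - 3*l^2 - I*l^2 + 6*l + 3*I*l - 18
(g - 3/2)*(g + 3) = g^2 + 3*g/2 - 9/2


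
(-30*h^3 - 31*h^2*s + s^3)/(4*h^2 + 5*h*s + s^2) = (-30*h^2 - h*s + s^2)/(4*h + s)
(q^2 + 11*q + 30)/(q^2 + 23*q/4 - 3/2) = 4*(q + 5)/(4*q - 1)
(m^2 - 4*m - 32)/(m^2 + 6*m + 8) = (m - 8)/(m + 2)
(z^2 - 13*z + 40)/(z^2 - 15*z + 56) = (z - 5)/(z - 7)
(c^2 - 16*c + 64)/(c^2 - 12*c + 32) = (c - 8)/(c - 4)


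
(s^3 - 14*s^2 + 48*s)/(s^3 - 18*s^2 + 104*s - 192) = s/(s - 4)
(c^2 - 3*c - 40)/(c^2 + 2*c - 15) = (c - 8)/(c - 3)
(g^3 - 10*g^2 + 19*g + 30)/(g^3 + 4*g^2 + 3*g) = (g^2 - 11*g + 30)/(g*(g + 3))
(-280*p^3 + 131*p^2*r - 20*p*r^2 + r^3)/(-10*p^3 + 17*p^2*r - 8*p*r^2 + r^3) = (56*p^2 - 15*p*r + r^2)/(2*p^2 - 3*p*r + r^2)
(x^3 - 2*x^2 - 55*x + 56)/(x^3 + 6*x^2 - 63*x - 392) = (x - 1)/(x + 7)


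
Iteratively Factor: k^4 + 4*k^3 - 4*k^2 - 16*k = (k + 4)*(k^3 - 4*k) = (k - 2)*(k + 4)*(k^2 + 2*k) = k*(k - 2)*(k + 4)*(k + 2)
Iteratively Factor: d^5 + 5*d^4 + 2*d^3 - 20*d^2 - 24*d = (d + 2)*(d^4 + 3*d^3 - 4*d^2 - 12*d) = d*(d + 2)*(d^3 + 3*d^2 - 4*d - 12) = d*(d + 2)^2*(d^2 + d - 6) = d*(d + 2)^2*(d + 3)*(d - 2)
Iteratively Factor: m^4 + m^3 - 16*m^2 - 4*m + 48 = (m + 2)*(m^3 - m^2 - 14*m + 24) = (m + 2)*(m + 4)*(m^2 - 5*m + 6) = (m - 3)*(m + 2)*(m + 4)*(m - 2)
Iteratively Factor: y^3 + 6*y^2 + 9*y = (y + 3)*(y^2 + 3*y) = (y + 3)^2*(y)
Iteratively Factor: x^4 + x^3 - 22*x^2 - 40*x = (x)*(x^3 + x^2 - 22*x - 40) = x*(x + 2)*(x^2 - x - 20) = x*(x + 2)*(x + 4)*(x - 5)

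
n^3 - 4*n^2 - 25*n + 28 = (n - 7)*(n - 1)*(n + 4)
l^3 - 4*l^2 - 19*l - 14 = (l - 7)*(l + 1)*(l + 2)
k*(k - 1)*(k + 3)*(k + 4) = k^4 + 6*k^3 + 5*k^2 - 12*k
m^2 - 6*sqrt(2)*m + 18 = (m - 3*sqrt(2))^2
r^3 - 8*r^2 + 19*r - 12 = (r - 4)*(r - 3)*(r - 1)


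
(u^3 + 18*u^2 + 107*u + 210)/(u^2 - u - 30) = (u^2 + 13*u + 42)/(u - 6)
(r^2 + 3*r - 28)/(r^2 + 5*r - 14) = (r - 4)/(r - 2)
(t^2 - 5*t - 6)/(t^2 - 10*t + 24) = (t + 1)/(t - 4)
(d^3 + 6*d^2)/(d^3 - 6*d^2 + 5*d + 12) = d^2*(d + 6)/(d^3 - 6*d^2 + 5*d + 12)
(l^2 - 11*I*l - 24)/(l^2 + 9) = (l - 8*I)/(l + 3*I)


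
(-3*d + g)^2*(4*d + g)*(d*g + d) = 36*d^4*g + 36*d^4 - 15*d^3*g^2 - 15*d^3*g - 2*d^2*g^3 - 2*d^2*g^2 + d*g^4 + d*g^3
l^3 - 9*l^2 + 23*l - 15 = (l - 5)*(l - 3)*(l - 1)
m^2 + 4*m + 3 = (m + 1)*(m + 3)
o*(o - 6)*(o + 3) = o^3 - 3*o^2 - 18*o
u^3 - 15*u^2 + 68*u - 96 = (u - 8)*(u - 4)*(u - 3)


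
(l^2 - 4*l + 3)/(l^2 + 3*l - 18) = (l - 1)/(l + 6)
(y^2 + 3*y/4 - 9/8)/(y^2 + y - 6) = (y^2 + 3*y/4 - 9/8)/(y^2 + y - 6)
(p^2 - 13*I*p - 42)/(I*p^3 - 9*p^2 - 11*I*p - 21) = (-p^2 + 13*I*p + 42)/(-I*p^3 + 9*p^2 + 11*I*p + 21)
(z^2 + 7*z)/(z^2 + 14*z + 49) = z/(z + 7)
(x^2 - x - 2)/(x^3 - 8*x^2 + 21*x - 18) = (x + 1)/(x^2 - 6*x + 9)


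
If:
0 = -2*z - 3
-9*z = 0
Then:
No Solution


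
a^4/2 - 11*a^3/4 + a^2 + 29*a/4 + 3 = (a/2 + 1/4)*(a - 4)*(a - 3)*(a + 1)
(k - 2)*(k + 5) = k^2 + 3*k - 10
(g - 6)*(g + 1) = g^2 - 5*g - 6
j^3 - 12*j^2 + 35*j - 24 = (j - 8)*(j - 3)*(j - 1)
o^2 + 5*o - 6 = (o - 1)*(o + 6)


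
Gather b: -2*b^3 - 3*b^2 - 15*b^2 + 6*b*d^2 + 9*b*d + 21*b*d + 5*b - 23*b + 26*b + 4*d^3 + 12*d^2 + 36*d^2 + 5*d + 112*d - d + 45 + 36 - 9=-2*b^3 - 18*b^2 + b*(6*d^2 + 30*d + 8) + 4*d^3 + 48*d^2 + 116*d + 72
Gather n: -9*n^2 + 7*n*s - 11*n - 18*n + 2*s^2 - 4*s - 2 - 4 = -9*n^2 + n*(7*s - 29) + 2*s^2 - 4*s - 6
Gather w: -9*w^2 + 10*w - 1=-9*w^2 + 10*w - 1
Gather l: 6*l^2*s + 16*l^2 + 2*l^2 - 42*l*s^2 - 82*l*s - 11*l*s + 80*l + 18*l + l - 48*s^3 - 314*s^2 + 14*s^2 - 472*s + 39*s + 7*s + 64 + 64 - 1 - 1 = l^2*(6*s + 18) + l*(-42*s^2 - 93*s + 99) - 48*s^3 - 300*s^2 - 426*s + 126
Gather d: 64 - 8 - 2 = 54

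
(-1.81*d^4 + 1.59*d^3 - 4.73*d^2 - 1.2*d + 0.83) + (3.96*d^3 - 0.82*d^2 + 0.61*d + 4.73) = -1.81*d^4 + 5.55*d^3 - 5.55*d^2 - 0.59*d + 5.56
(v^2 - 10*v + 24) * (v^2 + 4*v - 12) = v^4 - 6*v^3 - 28*v^2 + 216*v - 288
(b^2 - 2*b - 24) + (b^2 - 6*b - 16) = 2*b^2 - 8*b - 40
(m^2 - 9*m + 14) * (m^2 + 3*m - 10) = m^4 - 6*m^3 - 23*m^2 + 132*m - 140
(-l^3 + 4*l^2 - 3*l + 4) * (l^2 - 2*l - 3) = -l^5 + 6*l^4 - 8*l^3 - 2*l^2 + l - 12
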